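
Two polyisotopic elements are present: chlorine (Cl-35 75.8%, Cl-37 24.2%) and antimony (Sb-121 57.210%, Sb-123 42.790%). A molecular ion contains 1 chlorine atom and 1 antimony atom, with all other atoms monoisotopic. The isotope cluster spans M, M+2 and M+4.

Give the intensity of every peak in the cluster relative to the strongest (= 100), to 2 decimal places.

93.70 : 100.00 : 22.38

Chlorine pattern (n=1): 0.7580 : 0.2420
Antimony pattern (n=1): 0.5721 : 0.4279
Convolve the two distributions (both contribute in 2-u steps):
  M: 0.7580×0.5721 = 0.433652
  M+2: 0.7580×0.4279 + 0.2420×0.5721 = 0.462796
  M+4: 0.2420×0.4279 = 0.103552
Scale to base peak (0.462796) = 100: 93.70 : 100.00 : 22.38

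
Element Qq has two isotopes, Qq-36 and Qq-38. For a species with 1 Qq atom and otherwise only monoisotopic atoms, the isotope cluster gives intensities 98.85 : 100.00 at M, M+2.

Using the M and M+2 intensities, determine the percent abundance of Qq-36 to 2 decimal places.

49.71%

Let p = fractional abundance of Qq-36. I(M+2)/I(M) = [C(1,1)·p^0·(1−p)] / p^1 = 1·(1−p)/p = 100.00/98.85 = 1.0116
(1−p)/p = 1.0116/1 = 1.0116  ⇒  p = 1/(1 + 1.0116) = 0.4971
Qq-36: 49.71%, Qq-38: 50.29%.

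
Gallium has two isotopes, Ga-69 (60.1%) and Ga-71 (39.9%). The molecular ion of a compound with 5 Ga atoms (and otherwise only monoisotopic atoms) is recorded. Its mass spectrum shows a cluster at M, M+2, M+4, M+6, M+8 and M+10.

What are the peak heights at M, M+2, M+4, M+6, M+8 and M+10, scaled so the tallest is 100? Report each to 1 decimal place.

22.7 : 75.3 : 100.0 : 66.4 : 22.0 : 2.9

Each Ga atom is independently Ga-69 (p = 0.601) or Ga-71 (q = 0.399); the cluster is the binomial expansion (p + q)^5.
P(M) = 0.601^5 = 0.078410
P(M+2) = 5 × 0.601^4 × 0.399^1 = 0.260280
P(M+4) = 10 × 0.601^3 × 0.399^2 = 0.345596
P(M+6) = 10 × 0.601^2 × 0.399^3 = 0.229439
P(M+8) = 5 × 0.601^1 × 0.399^4 = 0.076162
P(M+10) = 0.399^5 = 0.010113
The M+4 peak is largest (0.345596); scaling to 100 gives 22.7 : 75.3 : 100.0 : 66.4 : 22.0 : 2.9.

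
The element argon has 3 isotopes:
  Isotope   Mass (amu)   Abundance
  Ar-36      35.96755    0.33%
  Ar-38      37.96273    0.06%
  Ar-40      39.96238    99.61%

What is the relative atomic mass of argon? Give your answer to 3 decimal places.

39.948 amu

Average mass = Σ (abundance × isotope mass) = 0.0033 × 35.96755 + 0.0006 × 37.96273 + 0.9961 × 39.96238
= 0.118693 + 0.022778 + 39.806527 = 39.947998 amu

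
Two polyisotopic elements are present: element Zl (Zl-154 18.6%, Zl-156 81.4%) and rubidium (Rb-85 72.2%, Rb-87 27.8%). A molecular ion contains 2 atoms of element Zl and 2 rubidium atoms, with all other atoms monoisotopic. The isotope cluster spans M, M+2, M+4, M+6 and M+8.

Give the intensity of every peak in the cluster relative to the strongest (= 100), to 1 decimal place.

Element Zl pattern (n=2): 0.034596 : 0.302808 : 0.662596
Rubidium pattern (n=2): 0.521284 : 0.401432 : 0.077284
Convolve the two distributions (both contribute in 2-u steps):
  M: 0.034596×0.521284 = 0.018034
  M+2: 0.034596×0.401432 + 0.302808×0.521284 = 0.171737
  M+4: 0.034596×0.077284 + 0.302808×0.401432 + 0.662596×0.521284 = 0.469631
  M+6: 0.302808×0.077284 + 0.662596×0.401432 = 0.289389
  M+8: 0.662596×0.077284 = 0.051208
Scale to base peak (0.469631) = 100: 3.8 : 36.6 : 100.0 : 61.6 : 10.9

3.8 : 36.6 : 100.0 : 61.6 : 10.9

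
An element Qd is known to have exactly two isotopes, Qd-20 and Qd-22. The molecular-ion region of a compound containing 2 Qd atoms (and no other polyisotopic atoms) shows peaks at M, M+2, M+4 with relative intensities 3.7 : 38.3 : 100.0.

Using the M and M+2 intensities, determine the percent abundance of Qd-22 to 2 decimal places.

83.81%

Write p for the Qd-20 fraction. I(M+2)/I(M) = [C(2,1)·p^1·(1−p)] / p^2 = 2·(1−p)/p = 38.3/3.7 = 10.3514
(1−p)/p = 10.3514/2 = 5.1757  ⇒  p = 1/(1 + 5.1757) = 0.1619
Qd-20: 16.19%, Qd-22: 83.81%.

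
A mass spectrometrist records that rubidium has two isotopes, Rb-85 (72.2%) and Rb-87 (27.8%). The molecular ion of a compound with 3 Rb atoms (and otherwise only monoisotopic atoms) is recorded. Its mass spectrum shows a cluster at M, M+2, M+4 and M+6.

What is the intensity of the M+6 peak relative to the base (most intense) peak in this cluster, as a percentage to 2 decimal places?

Binomial terms of (0.722 + 0.278)^3: M 0.3764, M+2 0.4348, M+4 0.1674, M+6 0.0215 → M+2 is the base peak.
P(M+2) = C(3,1) × 0.722^2 × 0.278^1 = 3 × 0.521284 × 0.2780 = 0.434751 (base)
P(M+6) = C(3,3) × 0.722^0 × 0.278^3 = 1 × 1.0000 × 0.02148495 = 0.021485
Relative intensity = 0.021485 / 0.434751 × 100 = 4.94

4.94%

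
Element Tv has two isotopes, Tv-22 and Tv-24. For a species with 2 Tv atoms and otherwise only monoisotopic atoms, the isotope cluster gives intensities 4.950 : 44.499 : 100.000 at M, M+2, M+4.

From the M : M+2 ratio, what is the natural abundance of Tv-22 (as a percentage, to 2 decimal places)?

18.20%

If p is the fraction of Tv that is Tv-22, then I(M+2)/I(M) = [C(2,1)·p^1·(1−p)] / p^2 = 2·(1−p)/p = 44.499/4.950 = 8.9897
(1−p)/p = 8.9897/2 = 4.4948  ⇒  p = 1/(1 + 4.4948) = 0.1820
Tv-22: 18.20%, Tv-24: 81.80%.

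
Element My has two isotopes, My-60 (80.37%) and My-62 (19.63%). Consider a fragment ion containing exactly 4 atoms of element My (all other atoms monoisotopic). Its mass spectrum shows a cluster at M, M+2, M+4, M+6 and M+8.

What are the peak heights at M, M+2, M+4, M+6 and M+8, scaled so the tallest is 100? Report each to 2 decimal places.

100.00 : 97.70 : 35.79 : 5.83 : 0.36

The 4 My atoms are independent, so intensities follow the terms of (0.8037 + 0.1963)^4.
P(M) = 0.8037^4 = 0.417230
P(M+2) = 4 × 0.8037^3 × 0.1963^1 = 0.407626
P(M+4) = 6 × 0.8037^2 × 0.1963^2 = 0.149341
P(M+6) = 4 × 0.8037^1 × 0.1963^3 = 0.024317
P(M+8) = 0.1963^4 = 0.001485
The M peak is largest (0.417230); scaling to 100 gives 100.00 : 97.70 : 35.79 : 5.83 : 0.36.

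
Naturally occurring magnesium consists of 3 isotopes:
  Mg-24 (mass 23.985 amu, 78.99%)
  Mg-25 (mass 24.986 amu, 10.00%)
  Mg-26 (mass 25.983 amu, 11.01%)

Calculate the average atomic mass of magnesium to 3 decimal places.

24.305 amu

Weight each isotope mass by its fractional abundance: 0.7899 × 23.985 + 0.1000 × 24.986 + 0.1101 × 25.983
= 18.9458 + 2.4986 + 2.8607 = 24.3051 amu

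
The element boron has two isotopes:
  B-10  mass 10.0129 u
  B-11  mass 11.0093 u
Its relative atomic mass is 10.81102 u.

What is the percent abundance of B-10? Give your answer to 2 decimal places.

With x = fraction of B-10 (so B-11 is 1 − x):
10.0129·x + 11.0093·(1 − x) = 10.81102
(10.0129 − 11.0093)·x = 10.81102 − 11.0093
x = -0.19828 / -0.9964 = 0.19900 → 19.90% B-10, 80.10% B-11.

19.90%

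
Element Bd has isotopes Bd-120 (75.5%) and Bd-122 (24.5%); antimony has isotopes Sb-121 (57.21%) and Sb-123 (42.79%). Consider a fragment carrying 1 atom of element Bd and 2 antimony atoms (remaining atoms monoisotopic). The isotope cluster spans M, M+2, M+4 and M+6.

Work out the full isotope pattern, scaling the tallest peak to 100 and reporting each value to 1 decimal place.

54.9 : 100.0 : 57.4 : 10.0

Element Bd pattern (n=1): 0.7550 : 0.2450
Antimony pattern (n=2): 0.32729841 : 0.48960318 : 0.18309841
Convolve the two distributions (both contribute in 2-u steps):
  M: 0.7550×0.32729841 = 0.247110
  M+2: 0.7550×0.48960318 + 0.2450×0.32729841 = 0.449839
  M+4: 0.7550×0.18309841 + 0.2450×0.48960318 = 0.258192
  M+6: 0.2450×0.18309841 = 0.044859
Scale to base peak (0.449839) = 100: 54.9 : 100.0 : 57.4 : 10.0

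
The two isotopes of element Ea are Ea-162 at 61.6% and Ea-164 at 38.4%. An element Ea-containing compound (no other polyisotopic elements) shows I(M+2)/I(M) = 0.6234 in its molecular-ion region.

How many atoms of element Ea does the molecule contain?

1

The M+2/M ratio from n Ea atoms is n · q/p = n · 0.384/0.616.
n = 0.6234 × 0.616/0.384 = 1.00 ≈ 1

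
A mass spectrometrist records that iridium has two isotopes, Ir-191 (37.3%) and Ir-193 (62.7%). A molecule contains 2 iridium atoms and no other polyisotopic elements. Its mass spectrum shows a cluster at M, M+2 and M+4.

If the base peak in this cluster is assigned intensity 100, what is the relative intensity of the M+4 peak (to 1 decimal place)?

84.0

Term probabilities: M 0.1391, M+2 0.4677, M+4 0.3931. Base peak = M+2.
P(M+2) = C(2,1) × 0.373^1 × 0.627^1 = 2 × 0.3730 × 0.6270 = 0.467742 (base)
P(M+4) = C(2,2) × 0.373^0 × 0.627^2 = 1 × 1.0000 × 0.393129 = 0.393129
Relative intensity = 0.393129 / 0.467742 × 100 = 84.0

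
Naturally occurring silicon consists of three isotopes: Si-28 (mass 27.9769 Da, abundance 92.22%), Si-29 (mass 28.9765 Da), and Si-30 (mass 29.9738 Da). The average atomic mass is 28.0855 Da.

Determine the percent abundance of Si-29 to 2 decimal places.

4.69%

Let x and y be the fractions of Si-29 and Si-30. Then x + y = 1 − 0.9222 = 0.0778 and 28.9765x + 29.9738y = 28.0855 − 0.9222×27.9769 = 2.28520282.
Substituting: 28.9765x + 29.9738(0.0778 − x) = 2.28520282
(28.9765 − 29.9738)x = -0.04675882  ⇒  x = 0.04689, y = 0.03091
Si-29: 4.69%, Si-30: 3.09%.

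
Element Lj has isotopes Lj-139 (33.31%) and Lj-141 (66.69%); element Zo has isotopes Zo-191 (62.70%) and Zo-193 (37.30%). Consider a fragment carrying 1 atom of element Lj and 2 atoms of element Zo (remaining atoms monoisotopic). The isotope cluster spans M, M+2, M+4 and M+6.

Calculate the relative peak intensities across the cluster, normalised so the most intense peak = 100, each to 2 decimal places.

31.33 : 100.00 : 85.72 : 22.20

Element Lj pattern (n=1): 0.3331 : 0.6669
Element Zo pattern (n=2): 0.393129 : 0.467742 : 0.139129
Convolve the two distributions (both contribute in 2-u steps):
  M: 0.3331×0.393129 = 0.130951
  M+2: 0.3331×0.467742 + 0.6669×0.393129 = 0.417983
  M+4: 0.3331×0.139129 + 0.6669×0.467742 = 0.358281
  M+6: 0.6669×0.139129 = 0.092785
Scale to base peak (0.417983) = 100: 31.33 : 100.00 : 85.72 : 22.20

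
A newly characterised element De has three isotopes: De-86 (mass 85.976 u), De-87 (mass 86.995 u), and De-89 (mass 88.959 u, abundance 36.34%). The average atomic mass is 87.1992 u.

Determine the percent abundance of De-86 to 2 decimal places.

50.00%

Let x and y be the fractions of De-86 and De-87. Then x + y = 1 − 0.3634 = 0.6366 and 85.976x + 86.995y = 87.1992 − 0.3634×88.959 = 54.8714994.
Substituting: 85.976x + 86.995(0.6366 − x) = 54.8714994
(85.976 − 86.995)x = -0.5095176  ⇒  x = 0.50002, y = 0.13658
De-86: 50.00%, De-87: 13.66%.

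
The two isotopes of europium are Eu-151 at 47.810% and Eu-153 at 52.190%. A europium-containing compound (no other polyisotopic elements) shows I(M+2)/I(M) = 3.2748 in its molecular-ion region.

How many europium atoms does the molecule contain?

3

With n Eu atoms, P(M+2)/P(M) = C(n,1)·p^(n−1)q / p^n = n·q/p = n · 0.52190/0.47810.
n = 3.2748 × 0.47810/0.52190 = 3.00 ≈ 3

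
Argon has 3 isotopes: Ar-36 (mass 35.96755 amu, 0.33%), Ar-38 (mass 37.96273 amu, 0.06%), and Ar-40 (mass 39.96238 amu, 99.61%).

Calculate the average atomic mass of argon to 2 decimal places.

Average mass = Σ (abundance × isotope mass) = 0.0033 × 35.96755 + 0.0006 × 37.96273 + 0.9961 × 39.96238
= 0.118693 + 0.022778 + 39.806527 = 39.947998 amu

39.95 amu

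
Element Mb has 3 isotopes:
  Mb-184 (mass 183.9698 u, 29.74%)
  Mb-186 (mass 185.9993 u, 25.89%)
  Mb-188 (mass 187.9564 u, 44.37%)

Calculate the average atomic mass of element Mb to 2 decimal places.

186.26 u

Weight each isotope mass by its fractional abundance: 0.2974 × 183.9698 + 0.2589 × 185.9993 + 0.4437 × 187.9564
= 54.71262 + 48.15522 + 83.39625 = 186.26409 u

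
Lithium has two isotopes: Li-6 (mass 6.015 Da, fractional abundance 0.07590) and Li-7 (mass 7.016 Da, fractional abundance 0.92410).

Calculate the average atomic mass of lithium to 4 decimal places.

6.9400 Da

The abundance-weighted mean is 0.07590 × 6.015 + 0.92410 × 7.016
= 0.45654 + 6.48349 = 6.94003 Da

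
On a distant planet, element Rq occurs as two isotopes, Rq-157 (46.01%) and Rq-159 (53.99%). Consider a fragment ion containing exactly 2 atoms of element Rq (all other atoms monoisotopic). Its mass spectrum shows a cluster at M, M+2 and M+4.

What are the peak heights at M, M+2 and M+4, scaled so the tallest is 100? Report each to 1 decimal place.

The 2 Rq atoms are independent, so intensities follow the terms of (0.4601 + 0.5399)^2.
P(M) = 0.4601^2 = 0.211692
P(M+2) = 2 × 0.4601^1 × 0.5399^1 = 0.496816
P(M+4) = 0.5399^2 = 0.291492
The M+2 peak is largest (0.496816); scaling to 100 gives 42.6 : 100.0 : 58.7.

42.6 : 100.0 : 58.7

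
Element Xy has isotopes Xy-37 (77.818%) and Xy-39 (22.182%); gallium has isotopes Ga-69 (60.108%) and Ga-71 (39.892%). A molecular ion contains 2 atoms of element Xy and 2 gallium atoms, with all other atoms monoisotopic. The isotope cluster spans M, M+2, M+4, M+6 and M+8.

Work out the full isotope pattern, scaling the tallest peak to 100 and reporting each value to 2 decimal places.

52.70 : 100.00 : 67.38 : 18.92 : 1.89

Element Xy pattern (n=2): 0.60556411 : 0.34523178 : 0.04920411
Gallium pattern (n=2): 0.36129717 : 0.47956567 : 0.15913717
Convolve the two distributions (both contribute in 2-u steps):
  M: 0.60556411×0.36129717 = 0.218789
  M+2: 0.60556411×0.47956567 + 0.34523178×0.36129717 = 0.415139
  M+4: 0.60556411×0.15913717 + 0.34523178×0.47956567 + 0.04920411×0.36129717 = 0.279706
  M+6: 0.34523178×0.15913717 + 0.04920411×0.47956567 = 0.078536
  M+8: 0.04920411×0.15913717 = 0.007830
Scale to base peak (0.415139) = 100: 52.70 : 100.00 : 67.38 : 18.92 : 1.89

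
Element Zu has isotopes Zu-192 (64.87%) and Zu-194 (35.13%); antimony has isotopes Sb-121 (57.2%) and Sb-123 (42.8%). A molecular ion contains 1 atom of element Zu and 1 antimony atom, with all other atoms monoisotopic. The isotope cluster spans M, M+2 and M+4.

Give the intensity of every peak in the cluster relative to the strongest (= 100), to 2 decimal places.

77.53 : 100.00 : 31.42

Element Zu pattern (n=1): 0.6487 : 0.3513
Antimony pattern (n=1): 0.5720 : 0.4280
Convolve the two distributions (both contribute in 2-u steps):
  M: 0.6487×0.5720 = 0.371056
  M+2: 0.6487×0.4280 + 0.3513×0.5720 = 0.478587
  M+4: 0.3513×0.4280 = 0.150356
Scale to base peak (0.478587) = 100: 77.53 : 100.00 : 31.42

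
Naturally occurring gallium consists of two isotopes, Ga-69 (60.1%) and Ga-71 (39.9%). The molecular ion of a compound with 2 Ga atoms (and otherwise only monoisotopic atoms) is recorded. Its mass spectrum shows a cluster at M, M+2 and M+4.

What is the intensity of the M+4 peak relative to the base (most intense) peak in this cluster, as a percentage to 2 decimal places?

Term probabilities: M 0.3612, M+2 0.4796, M+4 0.1592. Base peak = M+2.
P(M+2) = C(2,1) × 0.601^1 × 0.399^1 = 2 × 0.6010 × 0.3990 = 0.479598 (base)
P(M+4) = C(2,2) × 0.601^0 × 0.399^2 = 1 × 1.0000 × 0.159201 = 0.159201
Relative intensity = 0.159201 / 0.479598 × 100 = 33.19

33.19%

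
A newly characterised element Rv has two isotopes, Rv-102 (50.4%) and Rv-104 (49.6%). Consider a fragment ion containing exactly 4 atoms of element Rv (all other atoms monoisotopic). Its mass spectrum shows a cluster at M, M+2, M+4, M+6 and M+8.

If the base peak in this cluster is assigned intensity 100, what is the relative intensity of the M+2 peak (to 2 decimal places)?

(0.504 + 0.496)^4 gives M 0.0645, M+2 0.2540, M+4 0.3750, M+6 0.2460, M+8 0.0605; the largest is M+4.
P(M+4) = C(4,2) × 0.504^2 × 0.496^2 = 6 × 0.254016 × 0.246016 = 0.374952 (base)
P(M+2) = C(4,1) × 0.504^3 × 0.496^1 = 4 × 0.12802406 × 0.4960 = 0.254000
Relative intensity = 0.254000 / 0.374952 × 100 = 67.74

67.74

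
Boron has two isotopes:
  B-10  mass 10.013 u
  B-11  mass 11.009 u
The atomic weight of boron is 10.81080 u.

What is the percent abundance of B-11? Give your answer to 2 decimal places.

80.10%

Let x be the fractional abundance of B-10; then B-11 has abundance 1 − x.
10.013·x + 11.009·(1 − x) = 10.81080
(10.013 − 11.009)·x = 10.81080 − 11.009
x = -0.19820 / -0.996 = 0.19900 → 19.90% B-10, 80.10% B-11.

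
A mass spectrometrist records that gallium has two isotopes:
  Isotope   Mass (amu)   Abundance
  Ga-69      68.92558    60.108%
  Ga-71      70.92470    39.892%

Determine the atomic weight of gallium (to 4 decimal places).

69.7231 amu

Average mass = Σ (abundance × isotope mass) = 0.60108 × 68.92558 + 0.39892 × 70.92470
= 41.429788 + 28.293281 = 69.723069 amu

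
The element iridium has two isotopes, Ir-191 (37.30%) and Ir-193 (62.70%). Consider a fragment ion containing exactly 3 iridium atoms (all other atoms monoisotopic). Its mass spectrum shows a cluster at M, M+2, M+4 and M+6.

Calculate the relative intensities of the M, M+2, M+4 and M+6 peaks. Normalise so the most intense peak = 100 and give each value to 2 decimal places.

11.80 : 59.49 : 100.00 : 56.03

The 3 Ir atoms are independent, so intensities follow the terms of (0.3730 + 0.6270)^3.
P(M) = 0.3730^3 = 0.051895
P(M+2) = 3 × 0.3730^2 × 0.6270^1 = 0.261702
P(M+4) = 3 × 0.3730^1 × 0.6270^2 = 0.439911
P(M+6) = 0.6270^3 = 0.246492
The M+4 peak is largest (0.439911); scaling to 100 gives 11.80 : 59.49 : 100.00 : 56.03.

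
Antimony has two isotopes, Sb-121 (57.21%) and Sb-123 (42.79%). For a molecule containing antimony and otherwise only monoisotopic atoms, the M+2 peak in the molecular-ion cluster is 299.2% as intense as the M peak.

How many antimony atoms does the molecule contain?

With n Sb atoms, P(M+2)/P(M) = C(n,1)·p^(n−1)q / p^n = n·q/p = n · 0.4279/0.5721.
n = 2.992 × 0.5721/0.4279 = 4.00 ≈ 4

4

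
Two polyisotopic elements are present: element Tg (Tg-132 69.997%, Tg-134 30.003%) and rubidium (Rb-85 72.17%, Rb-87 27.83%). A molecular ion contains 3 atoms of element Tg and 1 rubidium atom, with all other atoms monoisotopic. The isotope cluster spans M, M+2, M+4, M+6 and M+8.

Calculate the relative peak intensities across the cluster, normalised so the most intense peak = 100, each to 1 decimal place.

Element Tg pattern (n=3): 0.3429559 : 0.4410063 : 0.1890297 : 0.0270081
Rubidium pattern (n=1): 0.7217 : 0.2783
Convolve the two distributions (both contribute in 2-u steps):
  M: 0.3429559×0.7217 = 0.247511
  M+2: 0.3429559×0.2783 + 0.4410063×0.7217 = 0.413719
  M+4: 0.4410063×0.2783 + 0.1890297×0.7217 = 0.259155
  M+6: 0.1890297×0.2783 + 0.0270081×0.7217 = 0.072099
  M+8: 0.0270081×0.2783 = 0.007516
Scale to base peak (0.413719) = 100: 59.8 : 100.0 : 62.6 : 17.4 : 1.8

59.8 : 100.0 : 62.6 : 17.4 : 1.8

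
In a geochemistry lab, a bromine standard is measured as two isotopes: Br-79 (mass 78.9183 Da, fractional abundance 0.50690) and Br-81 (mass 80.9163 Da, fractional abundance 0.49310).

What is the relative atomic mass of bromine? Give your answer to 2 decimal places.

79.90 Da

Weight each isotope mass by its fractional abundance: 0.50690 × 78.9183 + 0.49310 × 80.9163
= 40.00369 + 39.89983 = 79.90352 Da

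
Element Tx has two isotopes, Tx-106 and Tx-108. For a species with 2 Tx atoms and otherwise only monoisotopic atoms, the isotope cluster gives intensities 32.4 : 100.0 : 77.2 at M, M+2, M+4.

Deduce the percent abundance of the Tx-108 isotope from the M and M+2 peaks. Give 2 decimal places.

60.68%

Write p for the Tx-106 fraction. I(M+2)/I(M) = [C(2,1)·p^1·(1−p)] / p^2 = 2·(1−p)/p = 100.0/32.4 = 3.0864
(1−p)/p = 3.0864/2 = 1.5432  ⇒  p = 1/(1 + 1.5432) = 0.3932
Tx-106: 39.32%, Tx-108: 60.68%.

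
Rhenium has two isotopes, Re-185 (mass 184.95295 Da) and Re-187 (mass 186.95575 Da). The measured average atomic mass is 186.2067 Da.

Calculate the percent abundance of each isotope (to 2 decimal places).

Re-185: 37.40%, Re-187: 62.60%

Let x be the fractional abundance of Re-185; then Re-187 has abundance 1 − x.
184.95295·x + 186.95575·(1 − x) = 186.2067
(184.95295 − 186.95575)·x = 186.2067 − 186.95575
x = -0.74905 / -2.00280 = 0.37400 → 37.40% Re-185, 62.60% Re-187.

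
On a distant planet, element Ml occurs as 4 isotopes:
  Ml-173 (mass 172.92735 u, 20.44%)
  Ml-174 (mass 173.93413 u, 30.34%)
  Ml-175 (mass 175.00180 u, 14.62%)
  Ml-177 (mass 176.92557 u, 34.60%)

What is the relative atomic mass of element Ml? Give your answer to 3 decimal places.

174.919 u

Weight each isotope mass by its fractional abundance: 0.2044 × 172.92735 + 0.3034 × 173.93413 + 0.1462 × 175.00180 + 0.3460 × 176.92557
= 35.346350 + 52.771615 + 25.585263 + 61.216247 = 174.919475 u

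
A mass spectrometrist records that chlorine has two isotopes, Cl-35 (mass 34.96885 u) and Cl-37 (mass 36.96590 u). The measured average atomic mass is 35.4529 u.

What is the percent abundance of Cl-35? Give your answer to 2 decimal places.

75.76%

Writing the weighted mean with unknown fraction x of Cl-35:
34.96885·x + 36.96590·(1 − x) = 35.4529
(34.96885 − 36.96590)·x = 35.4529 − 36.96590
x = -1.51300 / -1.99705 = 0.75762 → 75.76% Cl-35, 24.24% Cl-37.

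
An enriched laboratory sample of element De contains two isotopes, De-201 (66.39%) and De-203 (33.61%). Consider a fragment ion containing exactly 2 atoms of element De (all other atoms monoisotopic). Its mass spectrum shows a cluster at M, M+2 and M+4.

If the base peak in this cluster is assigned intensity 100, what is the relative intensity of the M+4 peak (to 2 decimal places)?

Binomial terms of (0.6639 + 0.3361)^2: M 0.4408, M+2 0.4463, M+4 0.1130 → M+2 is the base peak.
P(M+2) = C(2,1) × 0.6639^1 × 0.3361^1 = 2 × 0.6639 × 0.3361 = 0.446274 (base)
P(M+4) = C(2,2) × 0.6639^0 × 0.3361^2 = 1 × 1.0000 × 0.11296321 = 0.112963
Relative intensity = 0.112963 / 0.446274 × 100 = 25.31

25.31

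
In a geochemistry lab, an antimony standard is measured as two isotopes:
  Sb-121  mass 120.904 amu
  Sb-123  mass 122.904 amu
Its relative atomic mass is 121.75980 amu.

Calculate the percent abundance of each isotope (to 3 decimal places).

Let x be the fractional abundance of Sb-121; then Sb-123 has abundance 1 − x.
120.904·x + 122.904·(1 − x) = 121.75980
(120.904 − 122.904)·x = 121.75980 − 122.904
x = -1.14420 / -2.000 = 0.57210 → 57.210% Sb-121, 42.790% Sb-123.

Sb-121: 57.210%, Sb-123: 42.790%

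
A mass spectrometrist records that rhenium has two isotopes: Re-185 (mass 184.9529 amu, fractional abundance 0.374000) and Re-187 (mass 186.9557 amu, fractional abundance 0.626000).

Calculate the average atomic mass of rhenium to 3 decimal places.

186.207 amu

The abundance-weighted mean is 0.374000 × 184.9529 + 0.626000 × 186.9557
= 69.17238 + 117.03427 = 186.20665 amu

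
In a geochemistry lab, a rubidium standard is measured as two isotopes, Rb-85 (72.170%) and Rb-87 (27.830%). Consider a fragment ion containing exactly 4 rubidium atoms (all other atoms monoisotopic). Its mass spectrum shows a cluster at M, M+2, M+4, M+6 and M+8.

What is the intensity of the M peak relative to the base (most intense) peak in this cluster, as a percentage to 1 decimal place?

(0.72170 + 0.27830)^4 gives M 0.2713, M+2 0.4184, M+4 0.2420, M+6 0.0622, M+8 0.0060; the largest is M+2.
P(M+2) = C(4,1) × 0.72170^3 × 0.27830^1 = 4 × 0.37589809 × 0.2783 = 0.418450 (base)
P(M) = C(4,0) × 0.72170^4 × 0.27830^0 = 1 × 0.27128565 × 1.0000 = 0.271286
Relative intensity = 0.271286 / 0.418450 × 100 = 64.8

64.8%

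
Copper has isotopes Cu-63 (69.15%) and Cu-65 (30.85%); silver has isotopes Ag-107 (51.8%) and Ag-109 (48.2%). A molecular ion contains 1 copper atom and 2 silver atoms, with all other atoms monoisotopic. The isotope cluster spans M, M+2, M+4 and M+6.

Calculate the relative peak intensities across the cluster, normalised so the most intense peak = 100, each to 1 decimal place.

Copper pattern (n=1): 0.6915 : 0.3085
Silver pattern (n=2): 0.268324 : 0.499352 : 0.232324
Convolve the two distributions (both contribute in 2-u steps):
  M: 0.6915×0.268324 = 0.185546
  M+2: 0.6915×0.499352 + 0.3085×0.268324 = 0.428080
  M+4: 0.6915×0.232324 + 0.3085×0.499352 = 0.314702
  M+6: 0.3085×0.232324 = 0.071672
Scale to base peak (0.428080) = 100: 43.3 : 100.0 : 73.5 : 16.7

43.3 : 100.0 : 73.5 : 16.7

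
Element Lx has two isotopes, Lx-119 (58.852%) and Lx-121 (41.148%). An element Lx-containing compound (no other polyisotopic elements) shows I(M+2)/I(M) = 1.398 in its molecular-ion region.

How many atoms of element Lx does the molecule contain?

2

The M+2/M ratio from n Lx atoms is n · q/p = n · 0.41148/0.58852.
n = 1.398 × 0.58852/0.41148 = 2.00 ≈ 2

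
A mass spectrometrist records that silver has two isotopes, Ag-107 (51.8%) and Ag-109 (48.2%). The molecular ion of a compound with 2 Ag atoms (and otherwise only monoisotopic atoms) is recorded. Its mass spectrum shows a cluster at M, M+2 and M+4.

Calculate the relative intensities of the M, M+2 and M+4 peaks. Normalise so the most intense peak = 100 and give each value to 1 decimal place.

Each Ag atom is independently Ag-107 (p = 0.518) or Ag-109 (q = 0.482); the cluster is the binomial expansion (p + q)^2.
P(M) = 0.518^2 = 0.268324
P(M+2) = 2 × 0.518^1 × 0.482^1 = 0.499352
P(M+4) = 0.482^2 = 0.232324
The M+2 peak is largest (0.499352); scaling to 100 gives 53.7 : 100.0 : 46.5.

53.7 : 100.0 : 46.5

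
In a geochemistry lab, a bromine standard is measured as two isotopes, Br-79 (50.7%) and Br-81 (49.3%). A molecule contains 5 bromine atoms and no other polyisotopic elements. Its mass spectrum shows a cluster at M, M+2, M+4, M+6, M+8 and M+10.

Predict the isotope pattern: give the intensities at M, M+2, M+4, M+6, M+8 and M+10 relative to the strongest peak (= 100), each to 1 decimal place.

10.6 : 51.4 : 100.0 : 97.2 : 47.3 : 9.2

Each Br atom is independently Br-79 (p = 0.507) or Br-81 (q = 0.493); the cluster is the binomial expansion (p + q)^5.
P(M) = 0.507^5 = 0.033500
P(M+2) = 5 × 0.507^4 × 0.493^1 = 0.162873
P(M+4) = 10 × 0.507^3 × 0.493^2 = 0.316751
P(M+6) = 10 × 0.507^2 × 0.493^3 = 0.308004
P(M+8) = 5 × 0.507^1 × 0.493^4 = 0.149750
P(M+10) = 0.493^5 = 0.029123
The M+4 peak is largest (0.316751); scaling to 100 gives 10.6 : 51.4 : 100.0 : 97.2 : 47.3 : 9.2.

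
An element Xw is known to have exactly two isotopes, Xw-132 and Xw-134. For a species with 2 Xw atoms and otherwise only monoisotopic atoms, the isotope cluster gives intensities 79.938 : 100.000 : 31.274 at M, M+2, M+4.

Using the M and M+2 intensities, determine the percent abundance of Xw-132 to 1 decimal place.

Let p = fractional abundance of Xw-132. I(M+2)/I(M) = [C(2,1)·p^1·(1−p)] / p^2 = 2·(1−p)/p = 100.000/79.938 = 1.2510
(1−p)/p = 1.2510/2 = 0.6255  ⇒  p = 1/(1 + 0.6255) = 0.6152
Xw-132: 61.5%, Xw-134: 38.5%.

61.5%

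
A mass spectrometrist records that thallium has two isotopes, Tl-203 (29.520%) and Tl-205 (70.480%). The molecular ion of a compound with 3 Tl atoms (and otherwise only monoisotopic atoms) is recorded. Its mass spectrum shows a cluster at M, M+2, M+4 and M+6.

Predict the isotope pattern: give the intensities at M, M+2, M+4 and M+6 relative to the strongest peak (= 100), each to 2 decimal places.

Expanding (0.29520 + 0.70480)^3:
P(M) = 0.29520^3 = 0.025725
P(M+2) = 3 × 0.29520^2 × 0.70480^1 = 0.184255
P(M+4) = 3 × 0.29520^1 × 0.70480^2 = 0.439916
P(M+6) = 0.70480^3 = 0.350104
The M+4 peak is largest (0.439916); scaling to 100 gives 5.85 : 41.88 : 100.00 : 79.58.

5.85 : 41.88 : 100.00 : 79.58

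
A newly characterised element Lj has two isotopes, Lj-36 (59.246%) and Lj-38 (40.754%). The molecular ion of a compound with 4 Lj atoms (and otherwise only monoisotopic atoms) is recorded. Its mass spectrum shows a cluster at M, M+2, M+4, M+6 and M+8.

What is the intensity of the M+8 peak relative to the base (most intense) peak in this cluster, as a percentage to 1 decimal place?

(0.59246 + 0.40754)^4 gives M 0.1232, M+2 0.3390, M+4 0.3498, M+6 0.1604, M+8 0.0276; the largest is M+4.
P(M+4) = C(4,2) × 0.59246^2 × 0.40754^2 = 6 × 0.35100885 × 0.16608885 = 0.349792 (base)
P(M+8) = C(4,4) × 0.59246^0 × 0.40754^4 = 1 × 1.0000 × 0.02758551 = 0.027586
Relative intensity = 0.027586 / 0.349792 × 100 = 7.9

7.9%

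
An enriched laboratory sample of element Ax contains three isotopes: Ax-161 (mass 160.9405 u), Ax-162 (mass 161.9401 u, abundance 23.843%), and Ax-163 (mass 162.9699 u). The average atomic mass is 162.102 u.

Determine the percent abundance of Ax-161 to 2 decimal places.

30.67%

Let x and y be the fractions of Ax-161 and Ax-163. Then x + y = 1 − 0.23843 = 0.76157 and 160.9405x + 162.9699y = 162.102 − 0.23843×161.9401 = 123.490621957.
Substituting: 160.9405x + 162.9699(0.76157 − x) = 123.490621957
(160.9405 − 162.9699)x = -0.622364786  ⇒  x = 0.30667, y = 0.45490
Ax-161: 30.67%, Ax-163: 45.49%.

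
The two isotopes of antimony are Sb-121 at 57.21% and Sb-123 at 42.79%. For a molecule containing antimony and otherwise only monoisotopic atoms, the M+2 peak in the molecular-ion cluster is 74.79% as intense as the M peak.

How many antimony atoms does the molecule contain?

1

With n Sb atoms, P(M+2)/P(M) = C(n,1)·p^(n−1)q / p^n = n·q/p = n · 0.4279/0.5721.
n = 0.7479 × 0.5721/0.4279 = 1.00 ≈ 1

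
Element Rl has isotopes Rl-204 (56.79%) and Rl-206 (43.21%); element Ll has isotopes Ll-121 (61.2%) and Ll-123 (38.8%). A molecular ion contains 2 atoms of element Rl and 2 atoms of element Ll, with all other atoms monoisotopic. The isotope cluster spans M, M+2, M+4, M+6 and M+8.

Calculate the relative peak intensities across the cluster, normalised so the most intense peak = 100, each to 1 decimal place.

34.4 : 95.9 : 100.0 : 46.2 : 8.0

Element Rl pattern (n=2): 0.32251041 : 0.49077918 : 0.18671041
Element Ll pattern (n=2): 0.374544 : 0.474912 : 0.150544
Convolve the two distributions (both contribute in 2-u steps):
  M: 0.32251041×0.374544 = 0.120794
  M+2: 0.32251041×0.474912 + 0.49077918×0.374544 = 0.336982
  M+4: 0.32251041×0.150544 + 0.49077918×0.474912 + 0.18671041×0.374544 = 0.351560
  M+6: 0.49077918×0.150544 + 0.18671041×0.474912 = 0.162555
  M+8: 0.18671041×0.150544 = 0.028108
Scale to base peak (0.351560) = 100: 34.4 : 95.9 : 100.0 : 46.2 : 8.0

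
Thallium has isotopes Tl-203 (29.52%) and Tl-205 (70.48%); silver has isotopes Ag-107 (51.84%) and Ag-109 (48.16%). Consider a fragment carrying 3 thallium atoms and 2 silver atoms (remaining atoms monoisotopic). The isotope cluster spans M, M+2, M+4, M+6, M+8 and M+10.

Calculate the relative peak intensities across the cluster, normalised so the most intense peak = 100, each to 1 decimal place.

Thallium pattern (n=3): 0.02572463 : 0.18425524 : 0.43991564 : 0.35010449
Silver pattern (n=2): 0.26873856 : 0.49932288 : 0.23193856
Convolve the two distributions (both contribute in 2-u steps):
  M: 0.02572463×0.26873856 = 0.006913
  M+2: 0.02572463×0.49932288 + 0.18425524×0.26873856 = 0.062361
  M+4: 0.02572463×0.23193856 + 0.18425524×0.49932288 + 0.43991564×0.26873856 = 0.216192
  M+6: 0.18425524×0.23193856 + 0.43991564×0.49932288 + 0.35010449×0.26873856 = 0.356482
  M+8: 0.43991564×0.23193856 + 0.35010449×0.49932288 = 0.276849
  M+10: 0.35010449×0.23193856 = 0.081203
Scale to base peak (0.356482) = 100: 1.9 : 17.5 : 60.6 : 100.0 : 77.7 : 22.8

1.9 : 17.5 : 60.6 : 100.0 : 77.7 : 22.8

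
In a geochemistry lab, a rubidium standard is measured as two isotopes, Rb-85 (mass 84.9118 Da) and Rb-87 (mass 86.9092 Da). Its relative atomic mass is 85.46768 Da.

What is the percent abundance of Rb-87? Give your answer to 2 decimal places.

With x = fraction of Rb-85 (so Rb-87 is 1 − x):
84.9118·x + 86.9092·(1 − x) = 85.46768
(84.9118 − 86.9092)·x = 85.46768 − 86.9092
x = -1.44152 / -1.9974 = 0.72170 → 72.17% Rb-85, 27.83% Rb-87.

27.83%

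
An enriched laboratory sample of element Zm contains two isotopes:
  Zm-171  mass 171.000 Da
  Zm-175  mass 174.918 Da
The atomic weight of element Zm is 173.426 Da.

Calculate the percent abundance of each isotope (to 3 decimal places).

Zm-171: 38.081%, Zm-175: 61.919%

Let x be the fractional abundance of Zm-171; then Zm-175 has abundance 1 − x.
171.000·x + 174.918·(1 − x) = 173.426
(171.000 − 174.918)·x = 173.426 − 174.918
x = -1.492 / -3.918 = 0.38081 → 38.081% Zm-171, 61.919% Zm-175.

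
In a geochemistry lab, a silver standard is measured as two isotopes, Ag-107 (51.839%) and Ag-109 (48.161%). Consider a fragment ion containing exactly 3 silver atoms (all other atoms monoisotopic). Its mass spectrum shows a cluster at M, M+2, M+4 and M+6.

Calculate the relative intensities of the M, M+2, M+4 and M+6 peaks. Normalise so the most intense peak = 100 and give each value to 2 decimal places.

Each Ag atom is independently Ag-107 (p = 0.51839) or Ag-109 (q = 0.48161); the cluster is the binomial expansion (p + q)^3.
P(M) = 0.51839^3 = 0.139306
P(M+2) = 3 × 0.51839^2 × 0.48161^1 = 0.388267
P(M+4) = 3 × 0.51839^1 × 0.48161^2 = 0.360719
P(M+6) = 0.48161^3 = 0.111709
The M+2 peak is largest (0.388267); scaling to 100 gives 35.88 : 100.00 : 92.90 : 28.77.

35.88 : 100.00 : 92.90 : 28.77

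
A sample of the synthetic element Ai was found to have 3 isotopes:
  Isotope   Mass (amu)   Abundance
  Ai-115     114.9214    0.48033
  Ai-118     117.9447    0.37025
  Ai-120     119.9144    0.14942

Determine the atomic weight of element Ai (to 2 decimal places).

Weight each isotope mass by its fractional abundance: 0.48033 × 114.9214 + 0.37025 × 117.9447 + 0.14942 × 119.9144
= 55.20020 + 43.66903 + 17.91761 = 116.78684 amu

116.79 amu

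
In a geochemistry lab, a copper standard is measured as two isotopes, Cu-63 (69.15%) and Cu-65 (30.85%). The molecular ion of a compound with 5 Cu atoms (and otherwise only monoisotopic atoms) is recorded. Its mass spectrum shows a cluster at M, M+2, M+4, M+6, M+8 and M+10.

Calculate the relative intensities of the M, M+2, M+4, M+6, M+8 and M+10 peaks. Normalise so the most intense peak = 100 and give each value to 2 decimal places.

44.83 : 100.00 : 89.23 : 39.81 : 8.88 : 0.79

The 5 Cu atoms are independent, so intensities follow the terms of (0.6915 + 0.3085)^5.
P(M) = 0.6915^5 = 0.158111
P(M+2) = 5 × 0.6915^4 × 0.3085^1 = 0.352691
P(M+4) = 10 × 0.6915^3 × 0.3085^2 = 0.314693
P(M+6) = 10 × 0.6915^2 × 0.3085^3 = 0.140394
P(M+8) = 5 × 0.6915^1 × 0.3085^4 = 0.031317
P(M+10) = 0.3085^5 = 0.002794
The M+2 peak is largest (0.352691); scaling to 100 gives 44.83 : 100.00 : 89.23 : 39.81 : 8.88 : 0.79.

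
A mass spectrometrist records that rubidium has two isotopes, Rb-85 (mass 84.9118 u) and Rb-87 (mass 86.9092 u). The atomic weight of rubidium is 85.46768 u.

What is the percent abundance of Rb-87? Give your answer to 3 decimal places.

Let x be the fractional abundance of Rb-85; then Rb-87 has abundance 1 − x.
84.9118·x + 86.9092·(1 − x) = 85.46768
(84.9118 − 86.9092)·x = 85.46768 − 86.9092
x = -1.44152 / -1.9974 = 0.72170 → 72.170% Rb-85, 27.830% Rb-87.

27.830%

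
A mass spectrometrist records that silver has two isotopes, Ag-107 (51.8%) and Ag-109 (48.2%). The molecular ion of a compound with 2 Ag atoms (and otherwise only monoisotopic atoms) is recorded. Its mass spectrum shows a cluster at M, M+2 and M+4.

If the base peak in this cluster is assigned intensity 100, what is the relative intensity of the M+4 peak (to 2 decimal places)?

46.53

Binomial terms of (0.518 + 0.482)^2: M 0.2683, M+2 0.4994, M+4 0.2323 → M+2 is the base peak.
P(M+2) = C(2,1) × 0.518^1 × 0.482^1 = 2 × 0.5180 × 0.4820 = 0.499352 (base)
P(M+4) = C(2,2) × 0.518^0 × 0.482^2 = 1 × 1.0000 × 0.232324 = 0.232324
Relative intensity = 0.232324 / 0.499352 × 100 = 46.53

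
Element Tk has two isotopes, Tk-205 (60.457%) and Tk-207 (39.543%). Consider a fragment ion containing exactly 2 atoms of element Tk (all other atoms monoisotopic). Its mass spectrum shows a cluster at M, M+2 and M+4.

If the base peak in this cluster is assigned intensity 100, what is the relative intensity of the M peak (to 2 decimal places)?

76.44

Binomial terms of (0.60457 + 0.39543)^2: M 0.3655, M+2 0.4781, M+4 0.1564 → M+2 is the base peak.
P(M+2) = C(2,1) × 0.60457^1 × 0.39543^1 = 2 × 0.60457 × 0.39543 = 0.478130 (base)
P(M) = C(2,0) × 0.60457^2 × 0.39543^0 = 1 × 0.36550488 × 1.0000 = 0.365505
Relative intensity = 0.365505 / 0.478130 × 100 = 76.44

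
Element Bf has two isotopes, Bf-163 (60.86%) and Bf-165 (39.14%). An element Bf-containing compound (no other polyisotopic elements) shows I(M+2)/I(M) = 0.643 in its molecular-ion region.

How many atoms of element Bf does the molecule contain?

1

The M+2/M ratio from n Bf atoms is n · q/p = n · 0.3914/0.6086.
n = 0.643 × 0.6086/0.3914 = 1.00 ≈ 1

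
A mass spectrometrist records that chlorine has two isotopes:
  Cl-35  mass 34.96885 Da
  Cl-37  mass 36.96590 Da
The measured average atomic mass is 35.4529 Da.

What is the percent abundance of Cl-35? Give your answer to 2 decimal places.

75.76%

Let x be the fractional abundance of Cl-35; then Cl-37 has abundance 1 − x.
34.96885·x + 36.96590·(1 − x) = 35.4529
(34.96885 − 36.96590)·x = 35.4529 − 36.96590
x = -1.51300 / -1.99705 = 0.75762 → 75.76% Cl-35, 24.24% Cl-37.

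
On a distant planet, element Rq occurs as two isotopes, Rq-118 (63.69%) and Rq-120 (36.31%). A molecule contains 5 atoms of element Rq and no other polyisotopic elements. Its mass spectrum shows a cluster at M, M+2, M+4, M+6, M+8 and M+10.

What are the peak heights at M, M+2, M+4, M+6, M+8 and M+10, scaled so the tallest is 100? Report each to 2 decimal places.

Each Rq atom is independently Rq-118 (p = 0.6369) or Rq-120 (q = 0.3631); the cluster is the binomial expansion (p + q)^5.
P(M) = 0.6369^5 = 0.104799
P(M+2) = 5 × 0.6369^4 × 0.3631^1 = 0.298732
P(M+4) = 10 × 0.6369^3 × 0.3631^2 = 0.340617
P(M+6) = 10 × 0.6369^2 × 0.3631^3 = 0.194187
P(M+8) = 5 × 0.6369^1 × 0.3631^4 = 0.055354
P(M+10) = 0.3631^5 = 0.006311
The M+4 peak is largest (0.340617); scaling to 100 gives 30.77 : 87.70 : 100.00 : 57.01 : 16.25 : 1.85.

30.77 : 87.70 : 100.00 : 57.01 : 16.25 : 1.85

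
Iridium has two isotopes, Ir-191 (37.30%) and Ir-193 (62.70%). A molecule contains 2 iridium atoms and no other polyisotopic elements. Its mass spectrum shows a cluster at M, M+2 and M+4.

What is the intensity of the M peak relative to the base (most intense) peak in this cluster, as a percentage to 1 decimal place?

29.7%

(0.3730 + 0.6270)^2 gives M 0.1391, M+2 0.4677, M+4 0.3931; the largest is M+2.
P(M+2) = C(2,1) × 0.3730^1 × 0.6270^1 = 2 × 0.3730 × 0.6270 = 0.467742 (base)
P(M) = C(2,0) × 0.3730^2 × 0.6270^0 = 1 × 0.139129 × 1.0000 = 0.139129
Relative intensity = 0.139129 / 0.467742 × 100 = 29.7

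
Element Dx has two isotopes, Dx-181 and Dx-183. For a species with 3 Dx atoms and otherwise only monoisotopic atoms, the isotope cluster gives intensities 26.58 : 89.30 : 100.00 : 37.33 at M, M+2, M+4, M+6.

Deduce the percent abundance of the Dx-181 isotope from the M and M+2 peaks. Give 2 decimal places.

47.17%

Write p for the Dx-181 fraction. I(M+2)/I(M) = [C(3,1)·p^2·(1−p)] / p^3 = 3·(1−p)/p = 89.30/26.58 = 3.3597
(1−p)/p = 3.3597/3 = 1.1199  ⇒  p = 1/(1 + 1.1199) = 0.4717
Dx-181: 47.17%, Dx-183: 52.83%.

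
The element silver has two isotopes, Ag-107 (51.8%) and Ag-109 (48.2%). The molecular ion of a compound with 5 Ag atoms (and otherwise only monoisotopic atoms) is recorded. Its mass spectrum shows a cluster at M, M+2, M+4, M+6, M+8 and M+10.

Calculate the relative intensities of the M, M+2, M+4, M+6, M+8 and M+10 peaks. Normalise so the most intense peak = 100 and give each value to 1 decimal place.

The 5 Ag atoms are independent, so intensities follow the terms of (0.518 + 0.482)^5.
P(M) = 0.518^5 = 0.037295
P(M+2) = 5 × 0.518^4 × 0.482^1 = 0.173515
P(M+4) = 10 × 0.518^3 × 0.482^2 = 0.322911
P(M+6) = 10 × 0.518^2 × 0.482^3 = 0.300470
P(M+8) = 5 × 0.518^1 × 0.482^4 = 0.139794
P(M+10) = 0.482^5 = 0.026016
The M+4 peak is largest (0.322911); scaling to 100 gives 11.5 : 53.7 : 100.0 : 93.1 : 43.3 : 8.1.

11.5 : 53.7 : 100.0 : 93.1 : 43.3 : 8.1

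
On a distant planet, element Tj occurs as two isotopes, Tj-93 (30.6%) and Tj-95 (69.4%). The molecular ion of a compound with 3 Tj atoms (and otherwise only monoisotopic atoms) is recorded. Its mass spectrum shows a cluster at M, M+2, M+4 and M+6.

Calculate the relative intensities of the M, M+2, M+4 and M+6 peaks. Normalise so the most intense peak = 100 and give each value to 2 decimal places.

6.48 : 44.09 : 100.00 : 75.60

The 3 Tj atoms are independent, so intensities follow the terms of (0.306 + 0.694)^3.
P(M) = 0.306^3 = 0.028653
P(M+2) = 3 × 0.306^2 × 0.694^1 = 0.194950
P(M+4) = 3 × 0.306^1 × 0.694^2 = 0.442142
P(M+6) = 0.694^3 = 0.334255
The M+4 peak is largest (0.442142); scaling to 100 gives 6.48 : 44.09 : 100.00 : 75.60.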